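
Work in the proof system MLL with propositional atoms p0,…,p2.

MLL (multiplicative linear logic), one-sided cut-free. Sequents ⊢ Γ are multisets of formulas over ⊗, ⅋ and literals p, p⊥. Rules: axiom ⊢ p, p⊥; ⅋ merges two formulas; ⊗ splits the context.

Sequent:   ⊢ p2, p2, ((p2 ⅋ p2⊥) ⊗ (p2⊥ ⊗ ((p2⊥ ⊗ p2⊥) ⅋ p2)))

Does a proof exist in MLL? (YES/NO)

Proof tree:
[⊗]  ⊢ p2, p2, ((p2 ⅋ p2⊥) ⊗ (p2⊥ ⊗ ((p2⊥ ⊗ p2⊥) ⅋ p2)))
  [⅋]  ⊢ (p2 ⅋ p2⊥)
    [Ax]  ⊢ p2, p2⊥
  [⊗]  ⊢ p2, p2, (p2⊥ ⊗ ((p2⊥ ⊗ p2⊥) ⅋ p2))
    [Ax]  ⊢ p2, p2⊥
    [⅋]  ⊢ p2, ((p2⊥ ⊗ p2⊥) ⅋ p2)
      [⊗]  ⊢ p2, p2, (p2⊥ ⊗ p2⊥)
        [Ax]  ⊢ p2, p2⊥
        [Ax]  ⊢ p2, p2⊥

Result: YES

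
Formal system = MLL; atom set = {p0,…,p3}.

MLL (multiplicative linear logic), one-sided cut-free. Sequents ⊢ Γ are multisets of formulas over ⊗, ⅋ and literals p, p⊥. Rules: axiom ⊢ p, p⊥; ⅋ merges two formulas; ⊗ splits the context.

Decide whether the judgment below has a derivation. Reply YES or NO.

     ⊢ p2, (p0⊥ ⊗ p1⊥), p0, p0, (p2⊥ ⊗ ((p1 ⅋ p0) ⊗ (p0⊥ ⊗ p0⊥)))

Derivation trace:
[⊗]  ⊢ p2, (p0⊥ ⊗ p1⊥), p0, p0, (p2⊥ ⊗ ((p1 ⅋ p0) ⊗ (p0⊥ ⊗ p0⊥)))
  [Ax]  ⊢ p2, p2⊥
  [⊗]  ⊢ (p0⊥ ⊗ p1⊥), p0, p0, ((p1 ⅋ p0) ⊗ (p0⊥ ⊗ p0⊥))
    [⅋]  ⊢ (p0⊥ ⊗ p1⊥), (p1 ⅋ p0)
      [⊗]  ⊢ p0, p1, (p0⊥ ⊗ p1⊥)
        [Ax]  ⊢ p0, p0⊥
        [Ax]  ⊢ p1, p1⊥
    [⊗]  ⊢ p0, p0, (p0⊥ ⊗ p0⊥)
      [Ax]  ⊢ p0, p0⊥
      [Ax]  ⊢ p0, p0⊥

Result: YES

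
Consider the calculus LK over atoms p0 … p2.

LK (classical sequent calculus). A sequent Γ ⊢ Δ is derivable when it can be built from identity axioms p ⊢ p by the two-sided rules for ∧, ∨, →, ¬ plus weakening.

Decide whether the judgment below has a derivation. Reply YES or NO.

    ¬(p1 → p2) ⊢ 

Search for a countermodel by truth-table:
  v=000: Γ:[¬(p1 → p2)=F] Δ:[] refutes=False
  v=001: Γ:[¬(p1 → p2)=F] Δ:[] refutes=False
  v=010: Γ:[¬(p1 → p2)=T] Δ:[] refutes=True  ← countermodel

Result: NO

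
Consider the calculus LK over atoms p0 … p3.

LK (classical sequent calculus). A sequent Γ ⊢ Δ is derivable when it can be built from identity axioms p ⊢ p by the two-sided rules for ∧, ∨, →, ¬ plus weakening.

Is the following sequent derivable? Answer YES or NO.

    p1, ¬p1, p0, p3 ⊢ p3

Derivation trace:
[WR] p1, ¬p1, p0, p3 ⊢ p3
  [WL] p1, ¬p1, p0, p3 ⊢ 
    [WL] p1, ¬p1, p0 ⊢ 
      [¬L] p1, ¬p1 ⊢ 
        [Ax] p1 ⊢ p1

Result: YES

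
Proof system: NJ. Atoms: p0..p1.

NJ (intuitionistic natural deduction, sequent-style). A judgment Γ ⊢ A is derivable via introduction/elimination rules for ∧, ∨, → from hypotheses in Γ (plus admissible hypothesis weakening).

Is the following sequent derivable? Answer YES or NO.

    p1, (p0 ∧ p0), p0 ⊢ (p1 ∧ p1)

Derivation (root first):
[∧I] p1, (p0 ∧ p0), p0 ⊢ (p1 ∧ p1)
  [Wk] p1, p0, (p0 ∧ p0) ⊢ p1
    [Wk] p1, p0 ⊢ p1
      [Ax] p1 ⊢ p1
  [Wk] p1, p0 ⊢ p1
    [Ax] p1 ⊢ p1

Result: YES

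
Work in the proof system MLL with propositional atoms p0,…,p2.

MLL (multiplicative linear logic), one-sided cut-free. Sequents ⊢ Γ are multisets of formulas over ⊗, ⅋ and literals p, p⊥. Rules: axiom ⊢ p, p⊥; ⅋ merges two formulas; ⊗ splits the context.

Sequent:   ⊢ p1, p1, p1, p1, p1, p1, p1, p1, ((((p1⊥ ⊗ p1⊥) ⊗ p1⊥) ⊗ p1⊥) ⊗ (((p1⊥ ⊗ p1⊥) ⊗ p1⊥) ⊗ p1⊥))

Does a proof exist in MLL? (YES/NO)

Proof tree:
[⊗]  ⊢ p1, p1, p1, p1, p1, p1, p1, p1, ((((p1⊥ ⊗ p1⊥) ⊗ p1⊥) ⊗ p1⊥) ⊗ (((p1⊥ ⊗ p1⊥) ⊗ p1⊥) ⊗ p1⊥))
  [⊗]  ⊢ p1, p1, p1, p1, (((p1⊥ ⊗ p1⊥) ⊗ p1⊥) ⊗ p1⊥)
    [⊗]  ⊢ p1, p1, p1, ((p1⊥ ⊗ p1⊥) ⊗ p1⊥)
      [⊗]  ⊢ p1, p1, (p1⊥ ⊗ p1⊥)
        [Ax]  ⊢ p1, p1⊥
        [Ax]  ⊢ p1, p1⊥
      [Ax]  ⊢ p1, p1⊥
    [Ax]  ⊢ p1, p1⊥
  [⊗]  ⊢ p1, p1, p1, p1, (((p1⊥ ⊗ p1⊥) ⊗ p1⊥) ⊗ p1⊥)
    [⊗]  ⊢ p1, p1, p1, ((p1⊥ ⊗ p1⊥) ⊗ p1⊥)
      [⊗]  ⊢ p1, p1, (p1⊥ ⊗ p1⊥)
        [Ax]  ⊢ p1, p1⊥
        [Ax]  ⊢ p1, p1⊥
      [Ax]  ⊢ p1, p1⊥
    [Ax]  ⊢ p1, p1⊥

Result: YES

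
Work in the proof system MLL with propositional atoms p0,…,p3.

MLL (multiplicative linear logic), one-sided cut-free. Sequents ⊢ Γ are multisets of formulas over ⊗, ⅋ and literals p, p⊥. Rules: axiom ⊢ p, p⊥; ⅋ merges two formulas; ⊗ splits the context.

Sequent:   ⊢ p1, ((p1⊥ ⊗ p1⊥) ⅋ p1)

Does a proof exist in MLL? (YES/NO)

Derivation (root first):
[⅋]  ⊢ p1, ((p1⊥ ⊗ p1⊥) ⅋ p1)
  [⊗]  ⊢ p1, p1, (p1⊥ ⊗ p1⊥)
    [Ax]  ⊢ p1, p1⊥
    [Ax]  ⊢ p1, p1⊥

Result: YES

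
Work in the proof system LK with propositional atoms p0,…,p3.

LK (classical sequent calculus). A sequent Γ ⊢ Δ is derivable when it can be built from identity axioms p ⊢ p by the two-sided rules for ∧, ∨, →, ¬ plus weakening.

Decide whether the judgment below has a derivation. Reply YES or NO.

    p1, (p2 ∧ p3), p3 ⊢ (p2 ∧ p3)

Proof tree:
[WL] p1, (p2 ∧ p3), p3 ⊢ (p2 ∧ p3)
  [∧L] p1, (p2 ∧ p3) ⊢ (p2 ∧ p3)
    [∧R] p1, p2, p3 ⊢ (p2 ∧ p3)
      [Ax] p2 ⊢ p2
      [WL] p3, p1 ⊢ p3
        [Ax] p3 ⊢ p3

Result: YES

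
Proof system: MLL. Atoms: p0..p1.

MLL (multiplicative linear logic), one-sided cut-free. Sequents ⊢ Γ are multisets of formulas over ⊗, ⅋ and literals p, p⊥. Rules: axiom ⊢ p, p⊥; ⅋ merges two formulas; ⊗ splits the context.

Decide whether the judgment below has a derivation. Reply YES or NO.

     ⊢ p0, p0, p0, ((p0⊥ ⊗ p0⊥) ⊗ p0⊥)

Derivation trace:
[⊗]  ⊢ p0, p0, p0, ((p0⊥ ⊗ p0⊥) ⊗ p0⊥)
  [⊗]  ⊢ p0, p0, (p0⊥ ⊗ p0⊥)
    [Ax]  ⊢ p0, p0⊥
    [Ax]  ⊢ p0, p0⊥
  [Ax]  ⊢ p0, p0⊥

Result: YES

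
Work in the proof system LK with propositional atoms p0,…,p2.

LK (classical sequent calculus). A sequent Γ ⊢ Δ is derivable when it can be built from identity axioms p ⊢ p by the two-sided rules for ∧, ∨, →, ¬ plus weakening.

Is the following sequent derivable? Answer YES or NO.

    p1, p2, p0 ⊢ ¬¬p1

Derivation (root first):
[WL] p1, p2, p0 ⊢ ¬¬p1
  [WL] p1, p2 ⊢ ¬¬p1
    [¬R] p1 ⊢ ¬¬p1
      [¬L] p1, ¬p1 ⊢ 
        [Ax] p1 ⊢ p1

Result: YES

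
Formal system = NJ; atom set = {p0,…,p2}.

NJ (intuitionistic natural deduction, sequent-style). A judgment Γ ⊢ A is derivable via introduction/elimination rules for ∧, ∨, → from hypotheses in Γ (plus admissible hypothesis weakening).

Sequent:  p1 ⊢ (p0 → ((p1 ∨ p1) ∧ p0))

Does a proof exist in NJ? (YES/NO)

Proof tree:
[→I] p1 ⊢ (p0 → ((p1 ∨ p1) ∧ p0))
  [∧I] p1, p0 ⊢ ((p1 ∨ p1) ∧ p0)
    [∨I₁] p1 ⊢ (p1 ∨ p1)
      [Ax] p1 ⊢ p1
    [Ax] p0 ⊢ p0

Result: YES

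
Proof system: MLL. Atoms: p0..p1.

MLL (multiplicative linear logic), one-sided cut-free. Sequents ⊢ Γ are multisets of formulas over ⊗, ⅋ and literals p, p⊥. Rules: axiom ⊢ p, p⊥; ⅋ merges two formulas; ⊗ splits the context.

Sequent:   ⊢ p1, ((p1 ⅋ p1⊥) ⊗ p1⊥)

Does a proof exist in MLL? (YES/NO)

Proof tree:
[⊗]  ⊢ p1, ((p1 ⅋ p1⊥) ⊗ p1⊥)
  [⅋]  ⊢ (p1 ⅋ p1⊥)
    [Ax]  ⊢ p1, p1⊥
  [Ax]  ⊢ p1, p1⊥

Result: YES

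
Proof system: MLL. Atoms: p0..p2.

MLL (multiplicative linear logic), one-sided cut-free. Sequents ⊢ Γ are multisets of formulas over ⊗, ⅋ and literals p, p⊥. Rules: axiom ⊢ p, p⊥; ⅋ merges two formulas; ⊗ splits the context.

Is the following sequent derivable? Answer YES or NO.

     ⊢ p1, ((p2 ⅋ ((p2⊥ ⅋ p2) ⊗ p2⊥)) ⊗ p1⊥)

Derivation (root first):
[⊗]  ⊢ p1, ((p2 ⅋ ((p2⊥ ⅋ p2) ⊗ p2⊥)) ⊗ p1⊥)
  [⅋]  ⊢ (p2 ⅋ ((p2⊥ ⅋ p2) ⊗ p2⊥))
    [⊗]  ⊢ p2, ((p2⊥ ⅋ p2) ⊗ p2⊥)
      [⅋]  ⊢ (p2⊥ ⅋ p2)
        [Ax]  ⊢ p2, p2⊥
      [Ax]  ⊢ p2, p2⊥
  [Ax]  ⊢ p1, p1⊥

Result: YES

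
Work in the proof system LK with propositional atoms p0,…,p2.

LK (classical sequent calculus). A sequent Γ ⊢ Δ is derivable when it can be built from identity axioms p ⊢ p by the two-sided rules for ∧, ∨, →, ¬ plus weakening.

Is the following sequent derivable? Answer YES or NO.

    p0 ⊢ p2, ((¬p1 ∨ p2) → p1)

Truth-table refutation:
  v=000: Γ:[p0=F] Δ:[p2=F, ((¬p1 ∨ p2) → p1)=F] refutes=False
  v=001: Γ:[p0=F] Δ:[p2=T, ((¬p1 ∨ p2) → p1)=F] refutes=False
  v=010: Γ:[p0=F] Δ:[p2=F, ((¬p1 ∨ p2) → p1)=T] refutes=False
  v=011: Γ:[p0=F] Δ:[p2=T, ((¬p1 ∨ p2) → p1)=T] refutes=False
  v=100: Γ:[p0=T] Δ:[p2=F, ((¬p1 ∨ p2) → p1)=F] refutes=True  ← countermodel

Result: NO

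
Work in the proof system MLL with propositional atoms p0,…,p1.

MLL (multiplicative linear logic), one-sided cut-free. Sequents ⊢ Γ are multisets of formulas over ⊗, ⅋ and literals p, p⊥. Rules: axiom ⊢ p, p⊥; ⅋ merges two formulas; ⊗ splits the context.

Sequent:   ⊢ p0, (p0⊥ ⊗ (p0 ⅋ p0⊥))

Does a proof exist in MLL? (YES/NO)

Proof tree:
[⊗]  ⊢ p0, (p0⊥ ⊗ (p0 ⅋ p0⊥))
  [Ax]  ⊢ p0, p0⊥
  [⅋]  ⊢ (p0 ⅋ p0⊥)
    [Ax]  ⊢ p0, p0⊥

Result: YES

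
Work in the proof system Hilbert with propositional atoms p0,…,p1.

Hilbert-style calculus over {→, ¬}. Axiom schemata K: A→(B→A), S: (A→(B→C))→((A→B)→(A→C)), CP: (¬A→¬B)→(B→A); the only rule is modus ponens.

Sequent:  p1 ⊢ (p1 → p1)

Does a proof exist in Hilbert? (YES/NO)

Derivation (root first):
[MP] p1 ⊢ (p1 → p1)
  [MP]  ⊢ ((p1 → p1) → (p1 → p1))
    [S]  ⊢ ((p1 → (p1 → p1)) → ((p1 → p1) → (p1 → p1)))
    [K]  ⊢ (p1 → (p1 → p1))
  [MP] p1 ⊢ (p1 → p1)
    [MP]  ⊢ ((p1 → p1) → (p1 → p1))
      [S]  ⊢ ((p1 → (p1 → p1)) → ((p1 → p1) → (p1 → p1)))
      [K]  ⊢ (p1 → (p1 → p1))
    [MP] p1 ⊢ (p1 → p1)
      [K]  ⊢ (p1 → (p1 → p1))
      [Hyp] p1 ⊢ p1

Result: YES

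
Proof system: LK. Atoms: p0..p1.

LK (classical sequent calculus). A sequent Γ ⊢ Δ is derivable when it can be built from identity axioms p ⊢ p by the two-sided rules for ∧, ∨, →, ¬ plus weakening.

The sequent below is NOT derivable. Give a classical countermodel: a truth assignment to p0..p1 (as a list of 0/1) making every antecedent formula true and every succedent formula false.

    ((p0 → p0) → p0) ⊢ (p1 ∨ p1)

Search for a countermodel by truth-table:
  v=00: Γ:[((p0 → p0) → p0)=F] Δ:[(p1 ∨ p1)=F] refutes=False
  v=01: Γ:[((p0 → p0) → p0)=F] Δ:[(p1 ∨ p1)=T] refutes=False
  v=10: Γ:[((p0 → p0) → p0)=T] Δ:[(p1 ∨ p1)=F] refutes=True  ← countermodel

Result: [1, 0]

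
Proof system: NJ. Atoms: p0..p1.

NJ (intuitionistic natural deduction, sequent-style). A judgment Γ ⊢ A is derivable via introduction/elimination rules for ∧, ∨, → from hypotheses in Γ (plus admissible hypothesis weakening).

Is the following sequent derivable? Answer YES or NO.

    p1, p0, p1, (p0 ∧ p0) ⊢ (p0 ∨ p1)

Proof tree:
[∨I₂] p1, p0, p1, (p0 ∧ p0) ⊢ (p0 ∨ p1)
  [Wk] p1, p0, p1, (p0 ∧ p0) ⊢ p1
    [Wk] p1, p0, p1 ⊢ p1
      [Wk] p1, p0 ⊢ p1
        [Ax] p1 ⊢ p1

Result: YES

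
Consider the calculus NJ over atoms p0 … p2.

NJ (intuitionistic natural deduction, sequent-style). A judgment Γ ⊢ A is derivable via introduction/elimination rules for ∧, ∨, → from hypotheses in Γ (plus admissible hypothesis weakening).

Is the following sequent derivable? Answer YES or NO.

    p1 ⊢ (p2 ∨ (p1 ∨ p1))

Derivation (root first):
[∨I₂] p1 ⊢ (p2 ∨ (p1 ∨ p1))
  [∨I₁] p1 ⊢ (p1 ∨ p1)
    [Ax] p1 ⊢ p1

Result: YES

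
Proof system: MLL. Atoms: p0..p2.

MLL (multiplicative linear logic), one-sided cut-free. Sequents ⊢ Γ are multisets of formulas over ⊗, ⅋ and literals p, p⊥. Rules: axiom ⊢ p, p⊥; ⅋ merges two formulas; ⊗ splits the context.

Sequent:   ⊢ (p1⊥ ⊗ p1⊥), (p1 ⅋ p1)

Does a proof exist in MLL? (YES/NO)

Derivation (root first):
[⅋]  ⊢ (p1⊥ ⊗ p1⊥), (p1 ⅋ p1)
  [⊗]  ⊢ p1, p1, (p1⊥ ⊗ p1⊥)
    [Ax]  ⊢ p1, p1⊥
    [Ax]  ⊢ p1, p1⊥

Result: YES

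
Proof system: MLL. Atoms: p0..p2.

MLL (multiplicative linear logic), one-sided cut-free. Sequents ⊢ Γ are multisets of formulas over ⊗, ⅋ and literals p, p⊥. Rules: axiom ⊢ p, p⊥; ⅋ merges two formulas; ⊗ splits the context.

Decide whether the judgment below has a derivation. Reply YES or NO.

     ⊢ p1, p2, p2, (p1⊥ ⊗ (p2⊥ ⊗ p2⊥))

Proof tree:
[⊗]  ⊢ p1, p2, p2, (p1⊥ ⊗ (p2⊥ ⊗ p2⊥))
  [Ax]  ⊢ p1, p1⊥
  [⊗]  ⊢ p2, p2, (p2⊥ ⊗ p2⊥)
    [Ax]  ⊢ p2, p2⊥
    [Ax]  ⊢ p2, p2⊥

Result: YES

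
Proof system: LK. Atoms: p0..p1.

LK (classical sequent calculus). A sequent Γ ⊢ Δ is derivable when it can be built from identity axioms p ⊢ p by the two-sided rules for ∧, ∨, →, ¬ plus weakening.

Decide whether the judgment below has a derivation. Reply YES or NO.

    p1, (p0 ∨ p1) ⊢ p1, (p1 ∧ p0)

Derivation trace:
[∨L] p1, (p0 ∨ p1) ⊢ p1, (p1 ∧ p0)
  [∧R] p1, p0 ⊢ (p1 ∧ p0)
    [Ax] p1 ⊢ p1
    [WL] p0, p1 ⊢ p0
      [Ax] p0 ⊢ p0
  [Ax] p1 ⊢ p1

Result: YES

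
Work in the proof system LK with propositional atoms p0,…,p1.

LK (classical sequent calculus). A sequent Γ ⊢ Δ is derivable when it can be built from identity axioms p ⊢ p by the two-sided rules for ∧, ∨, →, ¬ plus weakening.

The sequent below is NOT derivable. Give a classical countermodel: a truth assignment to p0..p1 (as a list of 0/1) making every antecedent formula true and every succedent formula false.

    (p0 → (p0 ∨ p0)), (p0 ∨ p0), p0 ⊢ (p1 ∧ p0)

Search for a countermodel by truth-table:
  v=00: Γ:[(p0 → (p0 ∨ p0))=T, (p0 ∨ p0)=F, p0=F] Δ:[(p1 ∧ p0)=F] refutes=False
  v=01: Γ:[(p0 → (p0 ∨ p0))=T, (p0 ∨ p0)=F, p0=F] Δ:[(p1 ∧ p0)=F] refutes=False
  v=10: Γ:[(p0 → (p0 ∨ p0))=T, (p0 ∨ p0)=T, p0=T] Δ:[(p1 ∧ p0)=F] refutes=True  ← countermodel

Result: [1, 0]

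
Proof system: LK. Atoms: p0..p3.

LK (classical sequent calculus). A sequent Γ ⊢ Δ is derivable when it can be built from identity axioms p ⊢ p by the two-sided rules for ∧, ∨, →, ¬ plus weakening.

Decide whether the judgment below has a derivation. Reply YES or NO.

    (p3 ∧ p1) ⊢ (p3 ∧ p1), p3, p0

Proof tree:
[∧L] (p3 ∧ p1) ⊢ (p3 ∧ p1), p3, p0
  [WR] p1, p3 ⊢ (p3 ∧ p1), p3, p0
    [WR] p1, p3 ⊢ (p3 ∧ p1), p3
      [∧R] p1, p3 ⊢ (p3 ∧ p1)
        [Ax] p3 ⊢ p3
        [Ax] p1 ⊢ p1

Result: YES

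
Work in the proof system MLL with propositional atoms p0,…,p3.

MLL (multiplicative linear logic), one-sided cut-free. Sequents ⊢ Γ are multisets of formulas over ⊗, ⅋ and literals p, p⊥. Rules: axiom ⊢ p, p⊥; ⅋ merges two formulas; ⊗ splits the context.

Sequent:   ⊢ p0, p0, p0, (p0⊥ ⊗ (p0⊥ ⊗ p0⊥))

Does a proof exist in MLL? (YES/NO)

Derivation trace:
[⊗]  ⊢ p0, p0, p0, (p0⊥ ⊗ (p0⊥ ⊗ p0⊥))
  [Ax]  ⊢ p0, p0⊥
  [⊗]  ⊢ p0, p0, (p0⊥ ⊗ p0⊥)
    [Ax]  ⊢ p0, p0⊥
    [Ax]  ⊢ p0, p0⊥

Result: YES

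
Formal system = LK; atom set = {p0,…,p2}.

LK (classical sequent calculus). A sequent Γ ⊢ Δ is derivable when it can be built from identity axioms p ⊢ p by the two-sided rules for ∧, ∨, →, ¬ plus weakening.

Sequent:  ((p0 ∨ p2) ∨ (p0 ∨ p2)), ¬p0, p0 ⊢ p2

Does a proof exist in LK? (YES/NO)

Derivation trace:
[WL] ((p0 ∨ p2) ∨ (p0 ∨ p2)), ¬p0, p0 ⊢ p2
  [¬L] ((p0 ∨ p2) ∨ (p0 ∨ p2)), ¬p0 ⊢ p2
    [∨L] ((p0 ∨ p2) ∨ (p0 ∨ p2)) ⊢ p2, p0
      [∨L] (p0 ∨ p2) ⊢ p2, p0
        [Ax] p0 ⊢ p0
        [Ax] p2 ⊢ p2
      [∨L] (p0 ∨ p2) ⊢ p2, p0
        [Ax] p0 ⊢ p0
        [Ax] p2 ⊢ p2

Result: YES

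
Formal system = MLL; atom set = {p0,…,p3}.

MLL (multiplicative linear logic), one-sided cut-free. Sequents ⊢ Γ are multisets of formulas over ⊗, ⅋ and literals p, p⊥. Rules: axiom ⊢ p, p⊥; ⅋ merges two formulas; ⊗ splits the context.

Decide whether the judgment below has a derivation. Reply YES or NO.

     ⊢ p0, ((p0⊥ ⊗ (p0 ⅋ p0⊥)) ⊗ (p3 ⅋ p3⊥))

Proof tree:
[⊗]  ⊢ p0, ((p0⊥ ⊗ (p0 ⅋ p0⊥)) ⊗ (p3 ⅋ p3⊥))
  [⊗]  ⊢ p0, (p0⊥ ⊗ (p0 ⅋ p0⊥))
    [Ax]  ⊢ p0, p0⊥
    [⅋]  ⊢ (p0 ⅋ p0⊥)
      [Ax]  ⊢ p0, p0⊥
  [⅋]  ⊢ (p3 ⅋ p3⊥)
    [Ax]  ⊢ p3, p3⊥

Result: YES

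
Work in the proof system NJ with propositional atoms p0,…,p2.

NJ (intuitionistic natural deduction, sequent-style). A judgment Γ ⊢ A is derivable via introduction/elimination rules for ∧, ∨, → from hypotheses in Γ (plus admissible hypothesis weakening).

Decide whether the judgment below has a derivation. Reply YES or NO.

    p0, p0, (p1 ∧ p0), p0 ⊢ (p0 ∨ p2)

Derivation (root first):
[Wk] p0, p0, (p1 ∧ p0), p0 ⊢ (p0 ∨ p2)
  [Wk] p0, p0, (p1 ∧ p0) ⊢ (p0 ∨ p2)
    [Wk] p0, p0 ⊢ (p0 ∨ p2)
      [∨I₁] p0 ⊢ (p0 ∨ p2)
        [Ax] p0 ⊢ p0

Result: YES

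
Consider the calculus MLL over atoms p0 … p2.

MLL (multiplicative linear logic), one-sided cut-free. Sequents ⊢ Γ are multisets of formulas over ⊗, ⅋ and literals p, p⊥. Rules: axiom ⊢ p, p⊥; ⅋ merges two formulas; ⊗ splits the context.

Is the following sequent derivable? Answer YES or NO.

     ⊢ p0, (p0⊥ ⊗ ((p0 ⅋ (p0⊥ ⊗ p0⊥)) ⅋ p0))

Proof tree:
[⊗]  ⊢ p0, (p0⊥ ⊗ ((p0 ⅋ (p0⊥ ⊗ p0⊥)) ⅋ p0))
  [Ax]  ⊢ p0, p0⊥
  [⅋]  ⊢ ((p0 ⅋ (p0⊥ ⊗ p0⊥)) ⅋ p0)
    [⅋]  ⊢ p0, (p0 ⅋ (p0⊥ ⊗ p0⊥))
      [⊗]  ⊢ p0, p0, (p0⊥ ⊗ p0⊥)
        [Ax]  ⊢ p0, p0⊥
        [Ax]  ⊢ p0, p0⊥

Result: YES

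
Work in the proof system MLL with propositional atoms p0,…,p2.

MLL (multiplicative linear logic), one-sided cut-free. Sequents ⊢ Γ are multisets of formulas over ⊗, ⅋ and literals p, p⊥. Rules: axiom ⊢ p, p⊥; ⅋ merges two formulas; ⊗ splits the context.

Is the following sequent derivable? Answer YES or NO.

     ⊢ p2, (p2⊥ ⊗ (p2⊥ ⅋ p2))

Derivation trace:
[⊗]  ⊢ p2, (p2⊥ ⊗ (p2⊥ ⅋ p2))
  [Ax]  ⊢ p2, p2⊥
  [⅋]  ⊢ (p2⊥ ⅋ p2)
    [Ax]  ⊢ p2, p2⊥

Result: YES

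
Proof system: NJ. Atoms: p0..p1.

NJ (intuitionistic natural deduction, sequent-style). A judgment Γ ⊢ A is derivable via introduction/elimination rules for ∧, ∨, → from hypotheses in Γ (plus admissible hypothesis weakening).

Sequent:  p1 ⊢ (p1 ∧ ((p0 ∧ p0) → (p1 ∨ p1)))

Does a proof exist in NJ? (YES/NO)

Derivation trace:
[∧I] p1 ⊢ (p1 ∧ ((p0 ∧ p0) → (p1 ∨ p1)))
  [Ax] p1 ⊢ p1
  [→I] p1 ⊢ ((p0 ∧ p0) → (p1 ∨ p1))
    [∨I₂] p1, (p0 ∧ p0) ⊢ (p1 ∨ p1)
      [Wk] p1, (p0 ∧ p0) ⊢ p1
        [Ax] p1 ⊢ p1

Result: YES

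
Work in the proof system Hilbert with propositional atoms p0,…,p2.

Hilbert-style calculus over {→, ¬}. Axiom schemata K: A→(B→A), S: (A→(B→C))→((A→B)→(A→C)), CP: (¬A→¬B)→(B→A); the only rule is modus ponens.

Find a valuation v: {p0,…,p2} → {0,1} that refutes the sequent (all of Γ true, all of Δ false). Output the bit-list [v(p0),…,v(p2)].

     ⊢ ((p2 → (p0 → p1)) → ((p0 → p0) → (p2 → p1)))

Search for a countermodel by truth-table:
  v=000: Γ:[] Δ:[((p2 → (p0 → p1)) → ((p0 → p0) → (p2 → p1)))=T] refutes=False
  v=001: Γ:[] Δ:[((p2 → (p0 → p1)) → ((p0 → p0) → (p2 → p1)))=F] refutes=True  ← countermodel

Result: [0, 0, 1]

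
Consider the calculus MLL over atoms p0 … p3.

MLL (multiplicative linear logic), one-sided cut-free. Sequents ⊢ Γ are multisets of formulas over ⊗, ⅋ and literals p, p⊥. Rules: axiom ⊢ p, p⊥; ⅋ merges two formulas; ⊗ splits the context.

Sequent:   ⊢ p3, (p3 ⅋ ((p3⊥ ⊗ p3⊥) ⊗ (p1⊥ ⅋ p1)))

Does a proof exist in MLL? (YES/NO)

Derivation (root first):
[⅋]  ⊢ p3, (p3 ⅋ ((p3⊥ ⊗ p3⊥) ⊗ (p1⊥ ⅋ p1)))
  [⊗]  ⊢ p3, p3, ((p3⊥ ⊗ p3⊥) ⊗ (p1⊥ ⅋ p1))
    [⊗]  ⊢ p3, p3, (p3⊥ ⊗ p3⊥)
      [Ax]  ⊢ p3, p3⊥
      [Ax]  ⊢ p3, p3⊥
    [⅋]  ⊢ (p1⊥ ⅋ p1)
      [Ax]  ⊢ p1, p1⊥

Result: YES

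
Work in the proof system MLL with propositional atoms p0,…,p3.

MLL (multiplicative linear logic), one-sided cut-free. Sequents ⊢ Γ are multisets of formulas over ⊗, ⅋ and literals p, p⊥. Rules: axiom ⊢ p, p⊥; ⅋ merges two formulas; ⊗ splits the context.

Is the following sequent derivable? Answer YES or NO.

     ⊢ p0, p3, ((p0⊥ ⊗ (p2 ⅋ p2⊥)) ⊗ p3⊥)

Proof tree:
[⊗]  ⊢ p0, p3, ((p0⊥ ⊗ (p2 ⅋ p2⊥)) ⊗ p3⊥)
  [⊗]  ⊢ p0, (p0⊥ ⊗ (p2 ⅋ p2⊥))
    [Ax]  ⊢ p0, p0⊥
    [⅋]  ⊢ (p2 ⅋ p2⊥)
      [Ax]  ⊢ p2, p2⊥
  [Ax]  ⊢ p3, p3⊥

Result: YES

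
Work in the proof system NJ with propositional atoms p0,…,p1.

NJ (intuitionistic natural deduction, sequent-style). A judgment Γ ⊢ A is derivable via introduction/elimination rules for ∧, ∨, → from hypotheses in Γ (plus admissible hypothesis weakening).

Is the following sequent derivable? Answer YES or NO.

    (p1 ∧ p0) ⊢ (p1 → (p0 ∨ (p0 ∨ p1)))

Derivation (root first):
[Wk] (p1 ∧ p0) ⊢ (p1 → (p0 ∨ (p0 ∨ p1)))
  [→I]  ⊢ (p1 → (p0 ∨ (p0 ∨ p1)))
    [∨I₂] p1 ⊢ (p0 ∨ (p0 ∨ p1))
      [∨I₂] p1 ⊢ (p0 ∨ p1)
        [Ax] p1 ⊢ p1

Result: YES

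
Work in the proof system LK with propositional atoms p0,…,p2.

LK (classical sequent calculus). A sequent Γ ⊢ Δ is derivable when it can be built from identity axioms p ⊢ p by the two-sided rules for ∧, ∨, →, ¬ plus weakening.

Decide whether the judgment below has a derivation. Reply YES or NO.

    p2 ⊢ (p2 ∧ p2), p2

Derivation (root first):
[WR] p2 ⊢ (p2 ∧ p2), p2
  [∧R] p2 ⊢ (p2 ∧ p2)
    [Ax] p2 ⊢ p2
    [Ax] p2 ⊢ p2

Result: YES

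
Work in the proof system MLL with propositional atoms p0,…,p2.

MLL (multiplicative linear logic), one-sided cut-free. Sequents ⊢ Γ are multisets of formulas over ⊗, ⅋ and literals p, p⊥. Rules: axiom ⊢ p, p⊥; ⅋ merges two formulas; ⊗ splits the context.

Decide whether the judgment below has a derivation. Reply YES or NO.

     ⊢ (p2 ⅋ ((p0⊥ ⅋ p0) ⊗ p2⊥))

Proof tree:
[⅋]  ⊢ (p2 ⅋ ((p0⊥ ⅋ p0) ⊗ p2⊥))
  [⊗]  ⊢ p2, ((p0⊥ ⅋ p0) ⊗ p2⊥)
    [⅋]  ⊢ (p0⊥ ⅋ p0)
      [Ax]  ⊢ p0, p0⊥
    [Ax]  ⊢ p2, p2⊥

Result: YES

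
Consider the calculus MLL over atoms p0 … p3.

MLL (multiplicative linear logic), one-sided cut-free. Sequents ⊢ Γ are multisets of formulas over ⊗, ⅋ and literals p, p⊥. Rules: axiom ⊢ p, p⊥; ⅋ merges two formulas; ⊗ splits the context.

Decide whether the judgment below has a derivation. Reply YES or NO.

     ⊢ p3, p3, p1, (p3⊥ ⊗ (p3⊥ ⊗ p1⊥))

Derivation (root first):
[⊗]  ⊢ p3, p3, p1, (p3⊥ ⊗ (p3⊥ ⊗ p1⊥))
  [Ax]  ⊢ p3, p3⊥
  [⊗]  ⊢ p3, p1, (p3⊥ ⊗ p1⊥)
    [Ax]  ⊢ p3, p3⊥
    [Ax]  ⊢ p1, p1⊥

Result: YES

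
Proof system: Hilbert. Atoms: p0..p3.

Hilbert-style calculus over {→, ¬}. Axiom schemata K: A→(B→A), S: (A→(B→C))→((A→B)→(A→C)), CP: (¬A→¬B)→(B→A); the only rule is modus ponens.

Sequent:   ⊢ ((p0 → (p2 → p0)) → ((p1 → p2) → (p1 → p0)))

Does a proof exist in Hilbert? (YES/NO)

Enumerate valuations to refute Γ ⊢ Δ:
  v=0000: Γ:[] Δ:[((p0 → (p2 → p0)) → ((p1 → p2) → (p1 → p0)))=T] refutes=False
  v=0001: Γ:[] Δ:[((p0 → (p2 → p0)) → ((p1 → p2) → (p1 → p0)))=T] refutes=False
  v=0010: Γ:[] Δ:[((p0 → (p2 → p0)) → ((p1 → p2) → (p1 → p0)))=T] refutes=False
  v=0011: Γ:[] Δ:[((p0 → (p2 → p0)) → ((p1 → p2) → (p1 → p0)))=T] refutes=False
  v=0100: Γ:[] Δ:[((p0 → (p2 → p0)) → ((p1 → p2) → (p1 → p0)))=T] refutes=False
  v=0101: Γ:[] Δ:[((p0 → (p2 → p0)) → ((p1 → p2) → (p1 → p0)))=T] refutes=False
  v=0110: Γ:[] Δ:[((p0 → (p2 → p0)) → ((p1 → p2) → (p1 → p0)))=F] refutes=True  ← countermodel

Result: NO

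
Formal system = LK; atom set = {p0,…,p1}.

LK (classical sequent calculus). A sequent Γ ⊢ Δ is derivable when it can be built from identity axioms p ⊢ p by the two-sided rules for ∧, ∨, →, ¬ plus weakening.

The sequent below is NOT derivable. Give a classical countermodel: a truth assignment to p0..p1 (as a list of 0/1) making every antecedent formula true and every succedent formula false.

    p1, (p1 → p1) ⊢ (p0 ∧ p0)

Search for a countermodel by truth-table:
  v=00: Γ:[p1=F, (p1 → p1)=T] Δ:[(p0 ∧ p0)=F] refutes=False
  v=01: Γ:[p1=T, (p1 → p1)=T] Δ:[(p0 ∧ p0)=F] refutes=True  ← countermodel

Result: [0, 1]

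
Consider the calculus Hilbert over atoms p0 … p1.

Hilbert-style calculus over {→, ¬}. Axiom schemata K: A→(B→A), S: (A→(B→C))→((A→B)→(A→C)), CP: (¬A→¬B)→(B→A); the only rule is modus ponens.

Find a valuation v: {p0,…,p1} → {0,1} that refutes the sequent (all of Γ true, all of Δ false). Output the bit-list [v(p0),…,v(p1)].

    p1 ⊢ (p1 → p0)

Truth-table refutation:
  v=00: Γ:[p1=F] Δ:[(p1 → p0)=T] refutes=False
  v=01: Γ:[p1=T] Δ:[(p1 → p0)=F] refutes=True  ← countermodel

Result: [0, 1]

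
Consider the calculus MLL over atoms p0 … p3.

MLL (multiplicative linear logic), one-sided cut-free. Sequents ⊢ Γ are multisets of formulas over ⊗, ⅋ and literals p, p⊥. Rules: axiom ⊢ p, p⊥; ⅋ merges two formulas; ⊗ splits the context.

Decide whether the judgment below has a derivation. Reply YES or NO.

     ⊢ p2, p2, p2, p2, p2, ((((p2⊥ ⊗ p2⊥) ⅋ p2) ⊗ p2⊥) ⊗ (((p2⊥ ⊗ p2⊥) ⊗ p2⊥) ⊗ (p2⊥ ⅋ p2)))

Derivation trace:
[⊗]  ⊢ p2, p2, p2, p2, p2, ((((p2⊥ ⊗ p2⊥) ⅋ p2) ⊗ p2⊥) ⊗ (((p2⊥ ⊗ p2⊥) ⊗ p2⊥) ⊗ (p2⊥ ⅋ p2)))
  [⊗]  ⊢ p2, p2, (((p2⊥ ⊗ p2⊥) ⅋ p2) ⊗ p2⊥)
    [⅋]  ⊢ p2, ((p2⊥ ⊗ p2⊥) ⅋ p2)
      [⊗]  ⊢ p2, p2, (p2⊥ ⊗ p2⊥)
        [Ax]  ⊢ p2, p2⊥
        [Ax]  ⊢ p2, p2⊥
    [Ax]  ⊢ p2, p2⊥
  [⊗]  ⊢ p2, p2, p2, (((p2⊥ ⊗ p2⊥) ⊗ p2⊥) ⊗ (p2⊥ ⅋ p2))
    [⊗]  ⊢ p2, p2, p2, ((p2⊥ ⊗ p2⊥) ⊗ p2⊥)
      [⊗]  ⊢ p2, p2, (p2⊥ ⊗ p2⊥)
        [Ax]  ⊢ p2, p2⊥
        [Ax]  ⊢ p2, p2⊥
      [Ax]  ⊢ p2, p2⊥
    [⅋]  ⊢ (p2⊥ ⅋ p2)
      [Ax]  ⊢ p2, p2⊥

Result: YES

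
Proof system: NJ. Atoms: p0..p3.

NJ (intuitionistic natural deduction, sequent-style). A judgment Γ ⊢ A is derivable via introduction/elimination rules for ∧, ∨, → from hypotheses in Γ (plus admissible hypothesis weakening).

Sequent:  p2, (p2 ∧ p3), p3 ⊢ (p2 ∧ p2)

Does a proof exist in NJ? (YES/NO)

Derivation trace:
[Wk] p2, (p2 ∧ p3), p3 ⊢ (p2 ∧ p2)
  [Wk] p2, (p2 ∧ p3) ⊢ (p2 ∧ p2)
    [∧I] p2 ⊢ (p2 ∧ p2)
      [Ax] p2 ⊢ p2
      [Ax] p2 ⊢ p2

Result: YES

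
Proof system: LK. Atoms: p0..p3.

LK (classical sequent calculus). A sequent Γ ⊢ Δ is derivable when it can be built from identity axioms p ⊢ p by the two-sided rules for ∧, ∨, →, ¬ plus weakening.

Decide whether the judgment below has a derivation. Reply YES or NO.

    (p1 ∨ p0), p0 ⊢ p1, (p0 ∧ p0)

Derivation trace:
[∧R] (p1 ∨ p0), p0 ⊢ p1, (p0 ∧ p0)
  [∨L] (p1 ∨ p0) ⊢ p1, p0
    [Ax] p1 ⊢ p1
    [Ax] p0 ⊢ p0
  [Ax] p0 ⊢ p0

Result: YES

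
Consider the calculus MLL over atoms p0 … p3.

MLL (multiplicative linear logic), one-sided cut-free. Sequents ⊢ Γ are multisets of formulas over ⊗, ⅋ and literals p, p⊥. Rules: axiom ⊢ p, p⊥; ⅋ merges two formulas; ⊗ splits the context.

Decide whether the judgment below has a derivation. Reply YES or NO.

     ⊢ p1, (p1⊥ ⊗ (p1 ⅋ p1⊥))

Proof tree:
[⊗]  ⊢ p1, (p1⊥ ⊗ (p1 ⅋ p1⊥))
  [Ax]  ⊢ p1, p1⊥
  [⅋]  ⊢ (p1 ⅋ p1⊥)
    [Ax]  ⊢ p1, p1⊥

Result: YES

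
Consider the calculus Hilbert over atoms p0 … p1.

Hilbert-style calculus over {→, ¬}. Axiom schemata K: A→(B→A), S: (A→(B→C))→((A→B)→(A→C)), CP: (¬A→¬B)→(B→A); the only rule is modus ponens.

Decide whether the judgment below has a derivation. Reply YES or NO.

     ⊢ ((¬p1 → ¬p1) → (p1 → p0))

Truth-table refutation:
  v=00: Γ:[] Δ:[((¬p1 → ¬p1) → (p1 → p0))=T] refutes=False
  v=01: Γ:[] Δ:[((¬p1 → ¬p1) → (p1 → p0))=F] refutes=True  ← countermodel

Result: NO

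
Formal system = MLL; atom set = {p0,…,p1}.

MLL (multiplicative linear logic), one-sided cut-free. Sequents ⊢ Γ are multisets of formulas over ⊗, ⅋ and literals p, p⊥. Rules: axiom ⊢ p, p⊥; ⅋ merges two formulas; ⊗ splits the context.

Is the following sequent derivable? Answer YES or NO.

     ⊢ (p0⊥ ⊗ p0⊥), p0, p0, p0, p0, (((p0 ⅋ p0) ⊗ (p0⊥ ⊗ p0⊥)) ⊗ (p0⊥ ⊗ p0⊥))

Derivation trace:
[⊗]  ⊢ (p0⊥ ⊗ p0⊥), p0, p0, p0, p0, (((p0 ⅋ p0) ⊗ (p0⊥ ⊗ p0⊥)) ⊗ (p0⊥ ⊗ p0⊥))
  [⊗]  ⊢ (p0⊥ ⊗ p0⊥), p0, p0, ((p0 ⅋ p0) ⊗ (p0⊥ ⊗ p0⊥))
    [⅋]  ⊢ (p0⊥ ⊗ p0⊥), (p0 ⅋ p0)
      [⊗]  ⊢ p0, p0, (p0⊥ ⊗ p0⊥)
        [Ax]  ⊢ p0, p0⊥
        [Ax]  ⊢ p0, p0⊥
    [⊗]  ⊢ p0, p0, (p0⊥ ⊗ p0⊥)
      [Ax]  ⊢ p0, p0⊥
      [Ax]  ⊢ p0, p0⊥
  [⊗]  ⊢ p0, p0, (p0⊥ ⊗ p0⊥)
    [Ax]  ⊢ p0, p0⊥
    [Ax]  ⊢ p0, p0⊥

Result: YES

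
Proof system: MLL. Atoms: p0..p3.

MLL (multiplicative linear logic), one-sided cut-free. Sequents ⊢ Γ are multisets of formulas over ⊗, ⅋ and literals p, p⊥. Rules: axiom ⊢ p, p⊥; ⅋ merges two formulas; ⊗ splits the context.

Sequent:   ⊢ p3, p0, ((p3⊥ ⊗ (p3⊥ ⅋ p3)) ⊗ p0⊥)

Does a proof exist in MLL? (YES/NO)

Derivation trace:
[⊗]  ⊢ p3, p0, ((p3⊥ ⊗ (p3⊥ ⅋ p3)) ⊗ p0⊥)
  [⊗]  ⊢ p3, (p3⊥ ⊗ (p3⊥ ⅋ p3))
    [Ax]  ⊢ p3, p3⊥
    [⅋]  ⊢ (p3⊥ ⅋ p3)
      [Ax]  ⊢ p3, p3⊥
  [Ax]  ⊢ p0, p0⊥

Result: YES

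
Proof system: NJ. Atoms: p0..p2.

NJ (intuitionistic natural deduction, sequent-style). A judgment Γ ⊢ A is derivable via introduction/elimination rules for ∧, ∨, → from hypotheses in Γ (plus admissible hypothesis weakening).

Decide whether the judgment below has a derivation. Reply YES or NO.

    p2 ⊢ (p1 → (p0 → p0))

Proof tree:
[→I] p2 ⊢ (p1 → (p0 → p0))
  [→I] p1, p2 ⊢ (p0 → p0)
    [Wk] p0, p1, p2 ⊢ p0
      [Wk] p0, p1 ⊢ p0
        [Ax] p0 ⊢ p0

Result: YES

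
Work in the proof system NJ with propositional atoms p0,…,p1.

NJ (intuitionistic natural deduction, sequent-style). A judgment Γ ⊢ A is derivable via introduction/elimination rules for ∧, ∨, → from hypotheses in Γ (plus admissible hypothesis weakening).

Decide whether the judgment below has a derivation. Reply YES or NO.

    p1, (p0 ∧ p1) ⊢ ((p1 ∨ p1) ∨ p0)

Proof tree:
[Wk] p1, (p0 ∧ p1) ⊢ ((p1 ∨ p1) ∨ p0)
  [∨I₁] p1 ⊢ ((p1 ∨ p1) ∨ p0)
    [∨I₁] p1 ⊢ (p1 ∨ p1)
      [Ax] p1 ⊢ p1

Result: YES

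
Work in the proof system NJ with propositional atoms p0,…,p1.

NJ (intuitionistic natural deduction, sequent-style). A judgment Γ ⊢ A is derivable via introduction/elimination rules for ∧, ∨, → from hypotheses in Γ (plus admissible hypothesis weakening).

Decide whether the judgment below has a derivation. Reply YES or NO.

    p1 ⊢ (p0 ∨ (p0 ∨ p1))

Derivation trace:
[∨I₂] p1 ⊢ (p0 ∨ (p0 ∨ p1))
  [∨I₂] p1 ⊢ (p0 ∨ p1)
    [Ax] p1 ⊢ p1

Result: YES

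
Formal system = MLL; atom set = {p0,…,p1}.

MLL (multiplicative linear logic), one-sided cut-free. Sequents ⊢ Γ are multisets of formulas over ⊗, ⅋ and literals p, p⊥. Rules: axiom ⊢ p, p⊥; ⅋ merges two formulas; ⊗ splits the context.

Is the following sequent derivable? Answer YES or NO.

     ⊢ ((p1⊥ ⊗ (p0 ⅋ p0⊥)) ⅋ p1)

Proof tree:
[⅋]  ⊢ ((p1⊥ ⊗ (p0 ⅋ p0⊥)) ⅋ p1)
  [⊗]  ⊢ p1, (p1⊥ ⊗ (p0 ⅋ p0⊥))
    [Ax]  ⊢ p1, p1⊥
    [⅋]  ⊢ (p0 ⅋ p0⊥)
      [Ax]  ⊢ p0, p0⊥

Result: YES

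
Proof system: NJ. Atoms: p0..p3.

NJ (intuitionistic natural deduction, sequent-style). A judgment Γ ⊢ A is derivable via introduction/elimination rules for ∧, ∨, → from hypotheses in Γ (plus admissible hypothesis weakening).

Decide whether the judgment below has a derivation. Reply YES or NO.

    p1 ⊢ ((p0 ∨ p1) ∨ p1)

Derivation trace:
[∨I₁] p1 ⊢ ((p0 ∨ p1) ∨ p1)
  [∨I₂] p1 ⊢ (p0 ∨ p1)
    [Ax] p1 ⊢ p1

Result: YES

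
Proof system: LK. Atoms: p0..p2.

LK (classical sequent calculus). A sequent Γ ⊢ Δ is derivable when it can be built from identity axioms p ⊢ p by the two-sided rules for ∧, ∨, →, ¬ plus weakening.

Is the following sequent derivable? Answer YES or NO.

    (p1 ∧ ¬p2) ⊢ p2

Truth-table refutation:
  v=000: Γ:[(p1 ∧ ¬p2)=F] Δ:[p2=F] refutes=False
  v=001: Γ:[(p1 ∧ ¬p2)=F] Δ:[p2=T] refutes=False
  v=010: Γ:[(p1 ∧ ¬p2)=T] Δ:[p2=F] refutes=True  ← countermodel

Result: NO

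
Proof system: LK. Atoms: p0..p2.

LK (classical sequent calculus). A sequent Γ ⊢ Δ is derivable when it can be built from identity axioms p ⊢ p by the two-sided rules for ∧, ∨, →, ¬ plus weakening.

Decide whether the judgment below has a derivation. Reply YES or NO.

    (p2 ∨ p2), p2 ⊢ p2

Derivation trace:
[WL] (p2 ∨ p2), p2 ⊢ p2
  [∨L] (p2 ∨ p2) ⊢ p2
    [Ax] p2 ⊢ p2
    [Ax] p2 ⊢ p2

Result: YES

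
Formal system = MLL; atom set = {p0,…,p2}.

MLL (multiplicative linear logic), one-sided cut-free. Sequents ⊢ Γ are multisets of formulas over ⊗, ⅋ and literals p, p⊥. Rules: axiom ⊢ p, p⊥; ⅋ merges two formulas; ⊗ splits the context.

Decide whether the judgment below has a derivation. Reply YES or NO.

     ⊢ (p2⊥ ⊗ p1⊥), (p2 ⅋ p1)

Derivation trace:
[⅋]  ⊢ (p2⊥ ⊗ p1⊥), (p2 ⅋ p1)
  [⊗]  ⊢ p2, p1, (p2⊥ ⊗ p1⊥)
    [Ax]  ⊢ p2, p2⊥
    [Ax]  ⊢ p1, p1⊥

Result: YES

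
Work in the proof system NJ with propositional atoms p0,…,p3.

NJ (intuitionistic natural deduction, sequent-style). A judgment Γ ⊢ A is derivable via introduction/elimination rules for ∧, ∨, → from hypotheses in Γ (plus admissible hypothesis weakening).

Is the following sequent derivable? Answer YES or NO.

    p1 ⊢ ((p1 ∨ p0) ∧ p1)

Derivation trace:
[∧I] p1 ⊢ ((p1 ∨ p0) ∧ p1)
  [∨I₁] p1 ⊢ (p1 ∨ p0)
    [Ax] p1 ⊢ p1
  [Ax] p1 ⊢ p1

Result: YES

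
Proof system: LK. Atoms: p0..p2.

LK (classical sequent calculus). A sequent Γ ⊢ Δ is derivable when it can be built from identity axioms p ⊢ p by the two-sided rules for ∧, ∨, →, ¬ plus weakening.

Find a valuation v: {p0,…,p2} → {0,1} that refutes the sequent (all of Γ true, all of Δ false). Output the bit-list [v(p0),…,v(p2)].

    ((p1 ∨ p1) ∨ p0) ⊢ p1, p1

Enumerate valuations to refute Γ ⊢ Δ:
  v=000: Γ:[((p1 ∨ p1) ∨ p0)=F] Δ:[p1=F, p1=F] refutes=False
  v=001: Γ:[((p1 ∨ p1) ∨ p0)=F] Δ:[p1=F, p1=F] refutes=False
  v=010: Γ:[((p1 ∨ p1) ∨ p0)=T] Δ:[p1=T, p1=T] refutes=False
  v=011: Γ:[((p1 ∨ p1) ∨ p0)=T] Δ:[p1=T, p1=T] refutes=False
  v=100: Γ:[((p1 ∨ p1) ∨ p0)=T] Δ:[p1=F, p1=F] refutes=True  ← countermodel

Result: [1, 0, 0]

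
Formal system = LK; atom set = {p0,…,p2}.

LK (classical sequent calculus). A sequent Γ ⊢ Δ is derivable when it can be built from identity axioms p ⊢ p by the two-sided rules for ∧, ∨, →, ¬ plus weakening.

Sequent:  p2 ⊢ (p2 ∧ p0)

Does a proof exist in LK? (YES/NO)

Truth-table refutation:
  v=000: Γ:[p2=F] Δ:[(p2 ∧ p0)=F] refutes=False
  v=001: Γ:[p2=T] Δ:[(p2 ∧ p0)=F] refutes=True  ← countermodel

Result: NO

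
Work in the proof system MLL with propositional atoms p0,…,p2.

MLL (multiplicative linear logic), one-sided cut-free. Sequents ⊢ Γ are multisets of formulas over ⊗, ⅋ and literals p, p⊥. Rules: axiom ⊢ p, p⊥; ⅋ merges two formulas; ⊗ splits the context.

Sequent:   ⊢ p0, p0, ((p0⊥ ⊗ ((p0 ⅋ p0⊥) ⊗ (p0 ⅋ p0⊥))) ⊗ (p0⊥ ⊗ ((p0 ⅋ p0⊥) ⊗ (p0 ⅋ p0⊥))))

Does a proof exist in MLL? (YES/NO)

Derivation (root first):
[⊗]  ⊢ p0, p0, ((p0⊥ ⊗ ((p0 ⅋ p0⊥) ⊗ (p0 ⅋ p0⊥))) ⊗ (p0⊥ ⊗ ((p0 ⅋ p0⊥) ⊗ (p0 ⅋ p0⊥))))
  [⊗]  ⊢ p0, (p0⊥ ⊗ ((p0 ⅋ p0⊥) ⊗ (p0 ⅋ p0⊥)))
    [Ax]  ⊢ p0, p0⊥
    [⊗]  ⊢ ((p0 ⅋ p0⊥) ⊗ (p0 ⅋ p0⊥))
      [⅋]  ⊢ (p0 ⅋ p0⊥)
        [Ax]  ⊢ p0, p0⊥
      [⅋]  ⊢ (p0 ⅋ p0⊥)
        [Ax]  ⊢ p0, p0⊥
  [⊗]  ⊢ p0, (p0⊥ ⊗ ((p0 ⅋ p0⊥) ⊗ (p0 ⅋ p0⊥)))
    [Ax]  ⊢ p0, p0⊥
    [⊗]  ⊢ ((p0 ⅋ p0⊥) ⊗ (p0 ⅋ p0⊥))
      [⅋]  ⊢ (p0 ⅋ p0⊥)
        [Ax]  ⊢ p0, p0⊥
      [⅋]  ⊢ (p0 ⅋ p0⊥)
        [Ax]  ⊢ p0, p0⊥

Result: YES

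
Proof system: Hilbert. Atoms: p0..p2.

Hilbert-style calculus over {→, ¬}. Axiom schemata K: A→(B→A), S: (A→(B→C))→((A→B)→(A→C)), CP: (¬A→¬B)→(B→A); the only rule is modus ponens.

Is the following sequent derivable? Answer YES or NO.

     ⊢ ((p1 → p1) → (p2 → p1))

Enumerate valuations to refute Γ ⊢ Δ:
  v=000: Γ:[] Δ:[((p1 → p1) → (p2 → p1))=T] refutes=False
  v=001: Γ:[] Δ:[((p1 → p1) → (p2 → p1))=F] refutes=True  ← countermodel

Result: NO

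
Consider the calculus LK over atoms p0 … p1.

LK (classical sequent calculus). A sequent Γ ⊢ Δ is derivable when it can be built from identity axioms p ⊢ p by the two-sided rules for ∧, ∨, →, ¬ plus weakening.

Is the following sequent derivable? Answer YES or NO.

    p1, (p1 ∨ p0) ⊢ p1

Proof tree:
[∨L] p1, (p1 ∨ p0) ⊢ p1
  [Ax] p1 ⊢ p1
  [WL] p1, p0 ⊢ p1
    [Ax] p1 ⊢ p1

Result: YES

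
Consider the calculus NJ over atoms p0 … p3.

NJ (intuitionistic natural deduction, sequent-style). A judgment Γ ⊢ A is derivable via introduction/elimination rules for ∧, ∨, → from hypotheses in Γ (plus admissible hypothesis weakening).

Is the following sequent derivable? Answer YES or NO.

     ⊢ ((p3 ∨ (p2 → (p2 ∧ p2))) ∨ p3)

Derivation trace:
[∨I₁]  ⊢ ((p3 ∨ (p2 → (p2 ∧ p2))) ∨ p3)
  [∨I₂]  ⊢ (p3 ∨ (p2 → (p2 ∧ p2)))
    [→I]  ⊢ (p2 → (p2 ∧ p2))
      [∧I] p2 ⊢ (p2 ∧ p2)
        [Ax] p2 ⊢ p2
        [Ax] p2 ⊢ p2

Result: YES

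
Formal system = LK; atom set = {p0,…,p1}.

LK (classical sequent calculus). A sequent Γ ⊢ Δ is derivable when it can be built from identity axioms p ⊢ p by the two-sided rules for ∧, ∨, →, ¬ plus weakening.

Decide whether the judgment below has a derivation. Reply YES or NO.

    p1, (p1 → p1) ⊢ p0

Search for a countermodel by truth-table:
  v=00: Γ:[p1=F, (p1 → p1)=T] Δ:[p0=F] refutes=False
  v=01: Γ:[p1=T, (p1 → p1)=T] Δ:[p0=F] refutes=True  ← countermodel

Result: NO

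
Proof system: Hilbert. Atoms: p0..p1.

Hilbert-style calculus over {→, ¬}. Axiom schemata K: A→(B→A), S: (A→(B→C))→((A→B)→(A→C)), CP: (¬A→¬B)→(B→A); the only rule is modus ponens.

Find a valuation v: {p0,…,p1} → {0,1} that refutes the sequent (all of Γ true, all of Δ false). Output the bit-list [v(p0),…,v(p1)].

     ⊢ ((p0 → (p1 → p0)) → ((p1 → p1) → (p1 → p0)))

Enumerate valuations to refute Γ ⊢ Δ:
  v=00: Γ:[] Δ:[((p0 → (p1 → p0)) → ((p1 → p1) → (p1 → p0)))=T] refutes=False
  v=01: Γ:[] Δ:[((p0 → (p1 → p0)) → ((p1 → p1) → (p1 → p0)))=F] refutes=True  ← countermodel

Result: [0, 1]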